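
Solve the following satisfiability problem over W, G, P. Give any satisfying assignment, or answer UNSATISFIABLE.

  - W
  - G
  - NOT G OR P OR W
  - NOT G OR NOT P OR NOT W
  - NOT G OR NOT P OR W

W = True, G = True, P = False

Unit clause (W) forces W = True.
Unit clause (G) forces G = True.
In (NOT G OR NOT P OR NOT W) only NOT P is left, so P = False.
Check each clause:
  (W): W holds.
  (G): G holds.
  (NOT G OR P OR W): W holds.
  (NOT G OR NOT P OR NOT W): NOT P holds.
  (NOT G OR NOT P OR W): NOT P holds.
All clauses satisfied.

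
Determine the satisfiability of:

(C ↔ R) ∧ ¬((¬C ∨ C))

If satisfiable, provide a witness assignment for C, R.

The conjunct ¬((¬C ∨ C)) is unsatisfiable on its own:
  C=F: evaluates to False.
  C=T: evaluates to False.
So the whole conjunction is unsatisfiable.

Unsatisfiable — no assignment works.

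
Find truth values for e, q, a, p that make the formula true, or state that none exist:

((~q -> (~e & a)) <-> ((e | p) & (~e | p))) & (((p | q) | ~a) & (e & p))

e=T; q=T; a=F; p=T

  (~q -> (~e & a)) <-> ((e | p) & (~e | p)) = True
    ~q -> (~e & a) = True
      ~q = False
      ~e & a = False
        ~e = False
    (e | p) & (~e | p) = True
      e | p = True
      ~e | p = True
        ~e = False
  ((p | q) | ~a) & (e & p) = True
    (p | q) | ~a = True
      p | q = True
      ~a = True
    e & p = True
Both conjuncts True, so the formula holds.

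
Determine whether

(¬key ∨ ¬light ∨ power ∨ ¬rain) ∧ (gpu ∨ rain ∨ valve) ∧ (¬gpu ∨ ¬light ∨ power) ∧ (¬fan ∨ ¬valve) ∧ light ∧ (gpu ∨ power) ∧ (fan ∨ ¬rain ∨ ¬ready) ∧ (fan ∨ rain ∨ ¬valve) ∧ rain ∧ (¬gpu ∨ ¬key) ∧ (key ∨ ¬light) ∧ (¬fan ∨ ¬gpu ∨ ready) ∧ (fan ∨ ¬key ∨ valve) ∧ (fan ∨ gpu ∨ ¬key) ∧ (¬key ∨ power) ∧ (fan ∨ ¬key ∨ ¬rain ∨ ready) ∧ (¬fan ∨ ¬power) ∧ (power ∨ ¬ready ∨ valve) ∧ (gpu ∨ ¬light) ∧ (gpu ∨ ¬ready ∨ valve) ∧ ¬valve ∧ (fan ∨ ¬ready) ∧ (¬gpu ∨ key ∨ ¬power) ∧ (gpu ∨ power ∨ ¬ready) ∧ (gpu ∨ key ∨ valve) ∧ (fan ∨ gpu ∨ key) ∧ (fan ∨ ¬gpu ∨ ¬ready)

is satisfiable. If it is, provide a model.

No satisfying assignment exists.

Case light = True:
  (rain) forces rain = True.
  (key ∨ ¬light) forces key = True.
  (¬key ∨ ¬light ∨ power ∨ ¬rain) forces power = True.
  (¬gpu ∨ ¬key) forces gpu = False.
  Clause (gpu ∨ ¬light) is falsified — contradiction.
Case light = False:
  Clause (light) is falsified — contradiction.
Both cases fail, so the formula is unsatisfiable.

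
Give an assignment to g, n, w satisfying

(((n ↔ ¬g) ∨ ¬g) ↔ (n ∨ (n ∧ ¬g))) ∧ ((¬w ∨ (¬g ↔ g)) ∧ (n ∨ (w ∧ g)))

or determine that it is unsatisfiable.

g=F, n=T, w=F

  ((n ↔ ¬g) ∨ ¬g) ↔ (n ∨ (n ∧ ¬g)) = True
    (n ↔ ¬g) ∨ ¬g = True
      n ↔ ¬g = True
        ¬g = True
      ¬g = True
    n ∨ (n ∧ ¬g) = True
      n ∧ ¬g = True
        ¬g = True
  (¬w ∨ (¬g ↔ g)) ∧ (n ∨ (w ∧ g)) = True
    ¬w ∨ (¬g ↔ g) = True
      ¬w = True
      ¬g ↔ g = False
        ¬g = True
    n ∨ (w ∧ g) = True
      w ∧ g = False
Both conjuncts True, so the formula holds.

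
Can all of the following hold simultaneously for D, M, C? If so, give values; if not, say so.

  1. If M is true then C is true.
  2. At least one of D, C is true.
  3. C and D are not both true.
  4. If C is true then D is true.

D=T, M=F, C=F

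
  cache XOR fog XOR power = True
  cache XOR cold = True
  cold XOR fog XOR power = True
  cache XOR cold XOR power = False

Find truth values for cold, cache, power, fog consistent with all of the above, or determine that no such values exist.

No satisfying assignment exists.

Adding constraints 1, 2, 3 mod 2: every variable appears an even number of times on the left, so the left side is 0.
But the right sides sum to 1 (mod 2). 0 ≠ 1 — the system is inconsistent.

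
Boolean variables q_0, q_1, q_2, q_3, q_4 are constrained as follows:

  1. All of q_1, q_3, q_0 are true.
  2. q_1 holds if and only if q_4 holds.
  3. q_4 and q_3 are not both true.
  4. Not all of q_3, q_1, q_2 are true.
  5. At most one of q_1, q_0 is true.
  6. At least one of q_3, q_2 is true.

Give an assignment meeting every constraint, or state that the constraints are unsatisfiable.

Case q_0 = True:
  (1) forces q_1 = True.
  Constraint (5) is violated (q_1=T, q_0=T) — contradiction.
Case q_0 = False:
  Constraint (1) is violated (q_0=F) — contradiction.
Both cases fail — unsatisfiable.

UNSATISFIABLE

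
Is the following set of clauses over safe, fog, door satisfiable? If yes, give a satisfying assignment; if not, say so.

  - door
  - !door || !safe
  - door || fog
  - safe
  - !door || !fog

No satisfying assignment exists.

Case safe = True:
  (door) forces door = True.
  Clause (!door || !safe) is falsified — contradiction.
Case safe = False:
  Clause (safe) is falsified — contradiction.
Both cases fail, so the formula is unsatisfiable.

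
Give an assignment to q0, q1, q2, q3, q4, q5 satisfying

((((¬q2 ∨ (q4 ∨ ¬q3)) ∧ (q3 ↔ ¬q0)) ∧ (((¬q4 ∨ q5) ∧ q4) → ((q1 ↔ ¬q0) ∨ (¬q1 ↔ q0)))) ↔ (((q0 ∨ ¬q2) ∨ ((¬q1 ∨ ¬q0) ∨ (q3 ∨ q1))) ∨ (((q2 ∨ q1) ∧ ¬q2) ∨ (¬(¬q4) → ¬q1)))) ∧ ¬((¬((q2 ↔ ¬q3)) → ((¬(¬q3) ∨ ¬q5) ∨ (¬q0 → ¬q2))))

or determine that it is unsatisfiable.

The formula is unsatisfiable.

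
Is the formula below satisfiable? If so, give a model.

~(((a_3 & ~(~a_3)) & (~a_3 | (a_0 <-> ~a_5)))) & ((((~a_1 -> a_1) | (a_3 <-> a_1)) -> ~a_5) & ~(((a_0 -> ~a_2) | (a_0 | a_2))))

The conjunct ~(((a_0 -> ~a_2) | (a_0 | a_2))) is unsatisfiable on its own:
  a_0=F, a_2=F: evaluates to False.
  a_0=F, a_2=T: evaluates to False.
  a_0=T, a_2=F: evaluates to False.
  a_0=T, a_2=T: evaluates to False.
So the whole conjunction is unsatisfiable.

The formula is unsatisfiable.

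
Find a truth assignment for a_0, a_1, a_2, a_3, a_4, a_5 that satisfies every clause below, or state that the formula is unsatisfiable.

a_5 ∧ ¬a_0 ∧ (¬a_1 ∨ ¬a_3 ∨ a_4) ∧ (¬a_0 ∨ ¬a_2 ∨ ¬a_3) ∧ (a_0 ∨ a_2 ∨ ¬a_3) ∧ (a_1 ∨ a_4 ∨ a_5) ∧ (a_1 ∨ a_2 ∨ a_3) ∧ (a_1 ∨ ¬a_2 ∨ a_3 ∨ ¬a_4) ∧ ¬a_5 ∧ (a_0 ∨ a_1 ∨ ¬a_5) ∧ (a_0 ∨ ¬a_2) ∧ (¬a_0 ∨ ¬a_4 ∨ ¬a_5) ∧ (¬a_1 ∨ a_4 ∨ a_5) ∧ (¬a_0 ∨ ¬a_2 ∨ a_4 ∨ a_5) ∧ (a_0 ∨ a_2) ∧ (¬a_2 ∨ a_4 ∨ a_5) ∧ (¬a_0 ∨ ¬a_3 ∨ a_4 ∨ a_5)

Case a_5 = True:
  Clause (¬a_5) is falsified — contradiction.
Case a_5 = False:
  Clause (a_5) is falsified — contradiction.
Both cases fail, so the formula is unsatisfiable.

Unsatisfiable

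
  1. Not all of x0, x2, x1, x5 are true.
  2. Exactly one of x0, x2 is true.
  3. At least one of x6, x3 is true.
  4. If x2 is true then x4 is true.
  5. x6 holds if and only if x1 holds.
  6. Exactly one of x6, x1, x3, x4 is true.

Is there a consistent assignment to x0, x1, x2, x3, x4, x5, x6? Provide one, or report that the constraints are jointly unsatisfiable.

x0 = True; x1 = False; x2 = False; x3 = True; x4 = False; x5 = True; x6 = False

  (1) {x0, x2, x1, x5}: 2/4 true — not all ✓
  (2) {x0, x2}: 1 true — exactly one ✓
  (3) {x6, x3}: 1 true — at least one ✓
  (4) x2=F ⇒ x4: vacuous ✓
  (5) x6=F, x1=F — same ✓
  (6) {x6, x1, x3, x4}: 1 true — exactly one ✓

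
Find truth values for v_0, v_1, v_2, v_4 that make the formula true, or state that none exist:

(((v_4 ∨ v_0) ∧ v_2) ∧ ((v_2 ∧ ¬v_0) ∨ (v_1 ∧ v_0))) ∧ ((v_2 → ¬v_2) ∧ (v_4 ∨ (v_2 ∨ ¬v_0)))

The formula is unsatisfiable.

Case v_2 = True: the conjunct v_2 → ¬v_2 becomes True → ¬True = False.
Case v_2 = False: the conjunct v_2 is False.
Both cases fail — unsatisfiable.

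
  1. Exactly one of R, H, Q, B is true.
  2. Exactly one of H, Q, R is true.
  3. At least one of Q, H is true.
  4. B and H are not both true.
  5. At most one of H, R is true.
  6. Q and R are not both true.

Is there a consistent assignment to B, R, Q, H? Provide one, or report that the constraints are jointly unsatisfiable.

B: False; R: False; Q: True; H: False

  (1) {R, H, Q, B}: 1 true — exactly one ✓
  (2) {H, Q, R}: 1 true — exactly one ✓
  (3) {Q, H}: 1 true — at least one ✓
  (4) B=F, H=F — not both ✓
  (5) {H, R}: 0 true — at most one ✓
  (6) Q=T, R=F — not both ✓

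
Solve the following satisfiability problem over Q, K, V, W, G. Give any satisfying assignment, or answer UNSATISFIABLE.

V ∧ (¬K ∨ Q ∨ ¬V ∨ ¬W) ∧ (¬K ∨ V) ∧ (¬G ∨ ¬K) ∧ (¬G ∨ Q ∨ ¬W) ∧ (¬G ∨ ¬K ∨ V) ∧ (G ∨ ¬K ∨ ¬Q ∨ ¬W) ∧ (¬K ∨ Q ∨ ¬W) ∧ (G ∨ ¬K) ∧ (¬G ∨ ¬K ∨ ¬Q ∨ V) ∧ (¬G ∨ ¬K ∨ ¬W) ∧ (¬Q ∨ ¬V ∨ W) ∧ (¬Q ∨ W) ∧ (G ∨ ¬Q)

Q = False; K = False; V = True; W = True; G = False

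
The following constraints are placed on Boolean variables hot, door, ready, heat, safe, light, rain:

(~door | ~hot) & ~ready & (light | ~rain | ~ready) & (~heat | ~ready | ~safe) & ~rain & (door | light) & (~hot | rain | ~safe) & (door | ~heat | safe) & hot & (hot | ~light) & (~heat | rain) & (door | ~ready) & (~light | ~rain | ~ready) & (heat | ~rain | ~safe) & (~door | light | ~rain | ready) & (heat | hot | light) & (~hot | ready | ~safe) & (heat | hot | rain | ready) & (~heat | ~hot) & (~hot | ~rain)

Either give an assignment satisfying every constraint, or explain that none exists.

hot=T; door=F; ready=F; heat=F; safe=F; light=T; rain=F

Unit clause (~ready) forces ready = False.
Unit clause (~rain) forces rain = False.
Unit clause (hot) forces hot = True.
In (~heat | rain) only ~heat is left, so heat = False.
In (~hot | ready | ~safe) only ~safe is left, so safe = False.
In (~door | ~hot) only ~door is left, so door = False.
In (door | light) only light is left, so light = True.
All clauses satisfied.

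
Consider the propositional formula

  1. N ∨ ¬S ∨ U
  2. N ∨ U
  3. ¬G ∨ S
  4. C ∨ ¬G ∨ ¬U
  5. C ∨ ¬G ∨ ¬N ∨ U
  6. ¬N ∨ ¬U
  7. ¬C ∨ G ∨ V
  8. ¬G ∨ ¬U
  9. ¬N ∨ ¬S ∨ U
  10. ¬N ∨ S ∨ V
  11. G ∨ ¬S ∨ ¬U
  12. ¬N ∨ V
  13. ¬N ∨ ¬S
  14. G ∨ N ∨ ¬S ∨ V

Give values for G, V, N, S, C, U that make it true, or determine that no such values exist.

Try G = True:
  (¬G ∨ S) forces S = True.
  (¬G ∨ ¬U) forces U = False.
  (N ∨ ¬S ∨ U) forces N = True.
  clause (¬N ∨ ¬S ∨ U) is falsified — backtrack.
So G = False.
Set V = True.
Set N = True.
  then (¬N ∨ ¬U) forces U = False.
  then (¬N ∨ ¬S ∨ U) forces S = False.
Set C = True.
All clauses satisfied.

G=F; V=T; N=T; S=F; C=T; U=F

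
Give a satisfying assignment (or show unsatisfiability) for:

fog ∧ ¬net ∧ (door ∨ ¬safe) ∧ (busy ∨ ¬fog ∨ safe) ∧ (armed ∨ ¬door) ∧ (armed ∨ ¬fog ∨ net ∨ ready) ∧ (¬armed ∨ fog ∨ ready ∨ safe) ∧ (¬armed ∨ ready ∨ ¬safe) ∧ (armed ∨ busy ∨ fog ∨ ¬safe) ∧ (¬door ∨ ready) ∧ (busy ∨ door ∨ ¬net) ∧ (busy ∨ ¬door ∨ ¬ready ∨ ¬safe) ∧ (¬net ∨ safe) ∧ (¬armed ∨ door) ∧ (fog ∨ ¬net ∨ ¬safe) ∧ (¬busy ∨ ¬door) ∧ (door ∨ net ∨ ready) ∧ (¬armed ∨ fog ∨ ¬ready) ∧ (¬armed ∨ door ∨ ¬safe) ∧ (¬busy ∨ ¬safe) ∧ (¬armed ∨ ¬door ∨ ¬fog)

Unit clause (fog) forces fog = True.
Unit clause (¬net) forces net = False.
Try armed = True:
  (¬armed ∨ door) forces door = True.
  clause (¬armed ∨ ¬door ∨ ¬fog) is falsified — backtrack.
So armed = False.
  then (armed ∨ ¬door) forces door = False.
  then (armed ∨ ¬fog ∨ net ∨ ready) forces ready = True.
  then (door ∨ ¬safe) forces safe = False.
  then (busy ∨ ¬fog ∨ safe) forces busy = True.
All clauses satisfied.

armed: False, door: False, fog: True, safe: False, busy: True, net: False, ready: True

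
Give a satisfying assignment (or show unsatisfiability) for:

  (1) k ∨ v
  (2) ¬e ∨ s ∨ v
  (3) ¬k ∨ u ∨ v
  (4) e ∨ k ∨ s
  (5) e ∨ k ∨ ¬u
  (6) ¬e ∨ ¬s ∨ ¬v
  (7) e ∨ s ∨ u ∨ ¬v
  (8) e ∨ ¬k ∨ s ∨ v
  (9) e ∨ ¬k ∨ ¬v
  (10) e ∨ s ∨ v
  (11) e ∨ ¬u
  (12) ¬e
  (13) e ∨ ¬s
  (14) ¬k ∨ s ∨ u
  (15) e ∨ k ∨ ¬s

UNSATISFIABLE

Case e = True:
  Clause (¬e) is falsified — contradiction.
Case e = False:
  (e ∨ ¬u) forces u = False.
  (e ∨ ¬s) forces s = False.
  (e ∨ k ∨ s) forces k = True.
  Clause (¬k ∨ s ∨ u) is falsified — contradiction.
Both cases fail, so the formula is unsatisfiable.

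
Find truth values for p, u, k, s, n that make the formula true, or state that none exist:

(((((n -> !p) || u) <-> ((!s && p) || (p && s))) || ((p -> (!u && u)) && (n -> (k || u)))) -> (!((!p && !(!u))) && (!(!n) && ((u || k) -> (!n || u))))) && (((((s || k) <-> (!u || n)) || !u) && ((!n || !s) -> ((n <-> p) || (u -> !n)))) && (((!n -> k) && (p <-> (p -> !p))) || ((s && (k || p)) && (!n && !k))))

Case n = True: the formula simplifies to ((((!p || u) <-> ((!s && p) || (p && s))) || ((p -> (!u && u)) && (k || u))) -> (!((!p && !(!u))) && ((u || k) -> u))) && ((((s || k) || !u) && (!s -> (p || !u))) && (p <-> (p -> !p))).
  p = True: the conjunct p <-> (p -> !p) becomes True <-> (True -> False) = False.
  p = False: the conjunct p <-> (p -> !p) becomes False <-> (False -> True) = False.
Case n = False: the formula simplifies to !((((!s && p) || (p && s)) || (p -> (!u && u)))) && ((((s || k) <-> !u) || !u) && ((k && (p <-> (p -> !p))) || ((s && (k || p)) && !k))).
  p = True: simplifies to !(((!s || s) || (!u && u))) && ((((s || k) <-> !u) || !u) && (s && !k)).
    s = True: the conjunct !(((!s || s) || (!u && u))) becomes !((True || (!u && u))) = False.
    s = False: the conjunct !(((!s || s) || (!u && u))) becomes !((True || (!u && u))) = False.
  p = False: the conjunct !((((!s && p) || (p && s)) || (p -> (!u && u)))) becomes !((False || True)) = False.
Both cases fail — unsatisfiable.

No satisfying assignment exists.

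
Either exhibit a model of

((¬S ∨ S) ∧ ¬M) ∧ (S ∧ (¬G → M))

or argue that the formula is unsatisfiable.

S: True, M: False, G: True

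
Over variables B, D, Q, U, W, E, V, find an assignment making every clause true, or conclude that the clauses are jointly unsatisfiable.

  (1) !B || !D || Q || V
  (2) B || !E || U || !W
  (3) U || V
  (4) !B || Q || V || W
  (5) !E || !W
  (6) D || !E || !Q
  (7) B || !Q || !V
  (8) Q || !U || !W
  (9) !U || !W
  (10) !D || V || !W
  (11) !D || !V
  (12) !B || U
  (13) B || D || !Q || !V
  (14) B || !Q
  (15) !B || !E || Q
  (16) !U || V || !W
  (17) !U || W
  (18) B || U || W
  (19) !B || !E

Try B = True:
  (!B || U) forces U = True.
  (!U || !W) forces W = False.
  clause (!U || W) is falsified — backtrack.
So B = False.
  then (B || !Q) forces Q = False.
Set D = False.
Set U = False.
  then (U || V) forces V = True.
  then (B || U || W) forces W = True.
  then (B || !E || U || !W) forces E = False.
All clauses satisfied.

B = False; D = False; Q = False; U = False; W = True; E = False; V = True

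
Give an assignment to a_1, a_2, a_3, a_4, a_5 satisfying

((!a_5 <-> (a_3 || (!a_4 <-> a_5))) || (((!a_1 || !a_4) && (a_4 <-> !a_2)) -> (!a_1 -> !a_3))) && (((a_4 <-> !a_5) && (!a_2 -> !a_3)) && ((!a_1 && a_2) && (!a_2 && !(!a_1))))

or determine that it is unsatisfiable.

Unsatisfiable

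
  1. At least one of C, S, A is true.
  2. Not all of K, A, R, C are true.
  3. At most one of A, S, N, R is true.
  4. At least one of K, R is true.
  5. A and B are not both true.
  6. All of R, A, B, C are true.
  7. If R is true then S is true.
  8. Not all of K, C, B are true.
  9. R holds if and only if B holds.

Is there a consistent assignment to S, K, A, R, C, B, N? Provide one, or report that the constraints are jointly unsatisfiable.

Case R = True:
  (3) with R=T forces A = False.
  Constraint (6) is violated (A=F) — contradiction.
Case R = False:
  Constraint (6) is violated (R=F) — contradiction.
Both cases fail — unsatisfiable.

The formula is unsatisfiable.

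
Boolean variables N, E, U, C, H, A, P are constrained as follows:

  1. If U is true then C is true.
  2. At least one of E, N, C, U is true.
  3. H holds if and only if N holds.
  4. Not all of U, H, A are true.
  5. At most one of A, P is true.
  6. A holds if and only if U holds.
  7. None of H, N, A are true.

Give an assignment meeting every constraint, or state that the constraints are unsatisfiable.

N=F, E=T, U=F, C=F, H=F, A=F, P=F

  (1) U=F ⇒ C: vacuous ✓
  (2) {E, N, C, U}: 1 true — at least one ✓
  (3) H=F, N=F — same ✓
  (4) {U, H, A}: 0/3 true — not all ✓
  (5) {A, P}: 0 true — at most one ✓
  (6) A=F, U=F — same ✓
  (7) {H, N, A}: 0 true — none ✓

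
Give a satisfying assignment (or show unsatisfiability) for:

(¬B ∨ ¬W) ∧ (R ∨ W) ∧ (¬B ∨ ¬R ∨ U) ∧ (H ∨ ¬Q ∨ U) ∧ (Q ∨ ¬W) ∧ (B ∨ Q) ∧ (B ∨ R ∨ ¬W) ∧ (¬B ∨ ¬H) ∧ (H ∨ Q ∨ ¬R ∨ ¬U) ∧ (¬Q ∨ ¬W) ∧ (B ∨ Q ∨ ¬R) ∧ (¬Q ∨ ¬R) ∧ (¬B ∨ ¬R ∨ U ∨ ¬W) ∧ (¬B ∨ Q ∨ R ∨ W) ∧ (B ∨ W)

The formula is unsatisfiable.

Case R = True:
  (¬Q ∨ ¬R) forces Q = False.
  (Q ∨ ¬W) forces W = False.
  (B ∨ Q) forces B = True.
  (¬B ∨ ¬R ∨ U) forces U = True.
  (¬B ∨ ¬H) forces H = False.
  Clause (H ∨ Q ∨ ¬R ∨ ¬U) is falsified — contradiction.
Case R = False:
  (R ∨ W) forces W = True.
  (¬B ∨ ¬W) forces B = False.
  Clause (B ∨ R ∨ ¬W) is falsified — contradiction.
Both cases fail, so the formula is unsatisfiable.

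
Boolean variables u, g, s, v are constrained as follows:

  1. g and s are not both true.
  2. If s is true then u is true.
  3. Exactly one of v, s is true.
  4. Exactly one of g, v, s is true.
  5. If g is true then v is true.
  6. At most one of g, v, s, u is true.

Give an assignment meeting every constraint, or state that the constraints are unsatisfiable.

u = False, g = False, s = False, v = True

  (1) g=F, s=F — not both ✓
  (2) s=F ⇒ u: vacuous ✓
  (3) {v, s}: 1 true — exactly one ✓
  (4) {g, v, s}: 1 true — exactly one ✓
  (5) g=F ⇒ v: vacuous ✓
  (6) {g, v, s, u}: 1 true — at most one ✓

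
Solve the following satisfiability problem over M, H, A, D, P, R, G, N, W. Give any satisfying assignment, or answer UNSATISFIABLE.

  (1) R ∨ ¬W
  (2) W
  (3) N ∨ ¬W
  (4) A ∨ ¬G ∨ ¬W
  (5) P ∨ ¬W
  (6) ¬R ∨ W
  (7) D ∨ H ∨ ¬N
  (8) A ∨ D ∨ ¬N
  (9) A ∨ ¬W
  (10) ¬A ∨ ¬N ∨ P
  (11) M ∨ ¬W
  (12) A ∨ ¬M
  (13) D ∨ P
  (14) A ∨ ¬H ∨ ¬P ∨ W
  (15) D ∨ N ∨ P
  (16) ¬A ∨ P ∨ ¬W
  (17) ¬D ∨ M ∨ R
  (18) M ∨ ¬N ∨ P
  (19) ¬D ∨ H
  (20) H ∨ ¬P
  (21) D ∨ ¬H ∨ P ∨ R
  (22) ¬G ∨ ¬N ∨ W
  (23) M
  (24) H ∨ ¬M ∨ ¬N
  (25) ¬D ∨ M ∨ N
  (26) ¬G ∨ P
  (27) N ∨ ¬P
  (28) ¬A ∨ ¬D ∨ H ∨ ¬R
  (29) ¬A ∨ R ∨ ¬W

M=T, H=T, A=T, D=F, P=T, R=T, G=T, N=T, W=T

Unit clause (W) forces W = True.
In (N ∨ ¬W) only N is left, so N = True.
In (P ∨ ¬W) only P is left, so P = True.
In (A ∨ ¬W) only A is left, so A = True.
In (M ∨ ¬W) only M is left, so M = True.
In (H ∨ ¬P) only H is left, so H = True.
In (¬A ∨ R ∨ ¬W) only R is left, so R = True.
Set D = False.
Set G = True.
All clauses satisfied.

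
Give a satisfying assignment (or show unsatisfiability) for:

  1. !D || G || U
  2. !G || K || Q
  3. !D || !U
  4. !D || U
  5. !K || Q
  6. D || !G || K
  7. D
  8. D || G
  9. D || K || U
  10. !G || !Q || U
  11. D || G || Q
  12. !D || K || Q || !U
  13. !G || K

Case D = True:
  (!D || !U) forces U = False.
  Clause (!D || U) is falsified — contradiction.
Case D = False:
  Clause (D) is falsified — contradiction.
Both cases fail, so the formula is unsatisfiable.

Unsatisfiable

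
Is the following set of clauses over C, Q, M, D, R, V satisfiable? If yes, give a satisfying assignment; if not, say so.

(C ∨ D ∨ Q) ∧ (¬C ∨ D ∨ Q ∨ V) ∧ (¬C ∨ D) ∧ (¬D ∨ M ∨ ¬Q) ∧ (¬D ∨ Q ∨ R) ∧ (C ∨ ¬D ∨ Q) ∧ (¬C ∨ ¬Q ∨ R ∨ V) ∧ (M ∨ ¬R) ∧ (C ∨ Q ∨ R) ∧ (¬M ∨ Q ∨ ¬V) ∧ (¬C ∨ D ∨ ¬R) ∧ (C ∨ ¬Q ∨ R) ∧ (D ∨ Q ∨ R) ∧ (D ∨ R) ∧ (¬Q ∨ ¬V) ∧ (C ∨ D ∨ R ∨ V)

C: True; Q: True; M: True; D: True; R: True; V: False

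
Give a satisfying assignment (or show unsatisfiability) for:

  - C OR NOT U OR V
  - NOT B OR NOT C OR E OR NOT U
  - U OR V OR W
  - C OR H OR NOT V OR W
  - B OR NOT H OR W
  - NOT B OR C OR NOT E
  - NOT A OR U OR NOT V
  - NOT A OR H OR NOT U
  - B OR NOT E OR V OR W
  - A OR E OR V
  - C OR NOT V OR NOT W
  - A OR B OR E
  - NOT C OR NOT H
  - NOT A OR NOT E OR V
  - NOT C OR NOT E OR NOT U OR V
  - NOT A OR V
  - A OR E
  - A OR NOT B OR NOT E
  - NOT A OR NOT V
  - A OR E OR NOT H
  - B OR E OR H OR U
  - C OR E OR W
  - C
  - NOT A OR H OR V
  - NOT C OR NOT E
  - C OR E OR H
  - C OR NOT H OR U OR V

Case E = True:
  (C) forces C = True.
  Clause (NOT C OR NOT E) is falsified — contradiction.
Case E = False:
  (A OR E) forces A = True.
  (NOT A OR V) forces V = True.
  Clause (NOT A OR NOT V) is falsified — contradiction.
Both cases fail, so the formula is unsatisfiable.

No satisfying assignment exists.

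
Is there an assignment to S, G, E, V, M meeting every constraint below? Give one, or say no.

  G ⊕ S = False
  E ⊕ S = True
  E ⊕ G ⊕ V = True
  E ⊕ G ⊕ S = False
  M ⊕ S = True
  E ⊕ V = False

S=T, G=T, E=F, V=F, M=F

G ⊕ S = T ⊕ T = False ✓
E ⊕ S = F ⊕ T = True ✓
E ⊕ G ⊕ V = F ⊕ T ⊕ F = True ✓
E ⊕ G ⊕ S = F ⊕ T ⊕ T = False ✓
M ⊕ S = F ⊕ T = True ✓
E ⊕ V = F ⊕ F = False ✓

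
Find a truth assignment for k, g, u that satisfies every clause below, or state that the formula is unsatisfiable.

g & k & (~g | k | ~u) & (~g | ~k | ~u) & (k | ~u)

k = True; g = True; u = False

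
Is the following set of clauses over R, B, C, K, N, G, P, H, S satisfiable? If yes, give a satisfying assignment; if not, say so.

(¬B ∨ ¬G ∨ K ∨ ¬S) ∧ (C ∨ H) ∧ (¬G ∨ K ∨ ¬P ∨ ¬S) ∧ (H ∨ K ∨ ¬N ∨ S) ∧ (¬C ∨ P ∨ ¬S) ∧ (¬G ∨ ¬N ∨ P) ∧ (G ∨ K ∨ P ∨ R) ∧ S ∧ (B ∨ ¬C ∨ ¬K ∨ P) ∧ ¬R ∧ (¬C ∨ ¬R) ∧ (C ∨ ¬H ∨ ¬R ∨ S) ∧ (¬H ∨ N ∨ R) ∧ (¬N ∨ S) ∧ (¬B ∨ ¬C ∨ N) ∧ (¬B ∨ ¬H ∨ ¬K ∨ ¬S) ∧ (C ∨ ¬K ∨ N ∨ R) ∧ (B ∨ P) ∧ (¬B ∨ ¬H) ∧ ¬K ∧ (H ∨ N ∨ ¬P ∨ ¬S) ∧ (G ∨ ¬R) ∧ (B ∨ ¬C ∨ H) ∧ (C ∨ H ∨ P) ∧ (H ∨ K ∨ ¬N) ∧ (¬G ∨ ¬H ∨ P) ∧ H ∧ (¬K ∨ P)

R=F; B=F; C=T; K=F; N=T; G=F; P=T; H=T; S=T

Unit clause (S) forces S = True.
Unit clause (¬R) forces R = False.
Unit clause (¬K) forces K = False.
Unit clause (H) forces H = True.
In (¬H ∨ N ∨ R) only N is left, so N = True.
In (¬B ∨ ¬H) only ¬B is left, so B = False.
In (B ∨ P) only P is left, so P = True.
In (¬G ∨ K ∨ ¬P ∨ ¬S) only ¬G is left, so G = False.
Set C = True.
All clauses satisfied.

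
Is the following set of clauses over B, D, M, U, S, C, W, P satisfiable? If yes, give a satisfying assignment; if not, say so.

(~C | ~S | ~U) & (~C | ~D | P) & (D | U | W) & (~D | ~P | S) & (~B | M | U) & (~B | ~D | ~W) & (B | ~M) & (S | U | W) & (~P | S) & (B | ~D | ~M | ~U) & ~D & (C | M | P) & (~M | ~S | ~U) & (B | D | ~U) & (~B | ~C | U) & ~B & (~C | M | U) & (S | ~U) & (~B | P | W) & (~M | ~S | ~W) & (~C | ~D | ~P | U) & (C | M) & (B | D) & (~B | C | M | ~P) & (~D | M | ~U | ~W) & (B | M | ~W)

UNSATISFIABLE

Case D = True:
  Clause (~D) is falsified — contradiction.
Case D = False:
  (~B) forces B = False.
  Clause (B | D) is falsified — contradiction.
Both cases fail, so the formula is unsatisfiable.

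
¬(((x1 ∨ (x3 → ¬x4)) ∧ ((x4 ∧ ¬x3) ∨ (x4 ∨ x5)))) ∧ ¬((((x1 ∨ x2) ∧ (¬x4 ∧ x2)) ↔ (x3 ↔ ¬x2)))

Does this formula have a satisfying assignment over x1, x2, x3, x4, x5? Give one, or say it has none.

x1: False, x2: True, x3: True, x4: False, x5: False

  ¬(((x1 ∨ (x3 → ¬x4)) ∧ ((x4 ∧ ¬x3) ∨ (x4 ∨ x5)))) = True
    (x1 ∨ (x3 → ¬x4)) ∧ ((x4 ∧ ¬x3) ∨ (x4 ∨ x5)) = False
      x1 ∨ (x3 → ¬x4) = True
        x3 → ¬x4 = True
          ¬x4 = True
      (x4 ∧ ¬x3) ∨ (x4 ∨ x5) = False
        x4 ∧ ¬x3 = False
          ¬x3 = False
        x4 ∨ x5 = False
  ¬((((x1 ∨ x2) ∧ (¬x4 ∧ x2)) ↔ (x3 ↔ ¬x2))) = True
    ((x1 ∨ x2) ∧ (¬x4 ∧ x2)) ↔ (x3 ↔ ¬x2) = False
      (x1 ∨ x2) ∧ (¬x4 ∧ x2) = True
        x1 ∨ x2 = True
        ¬x4 ∧ x2 = True
          ¬x4 = True
      x3 ↔ ¬x2 = False
        ¬x2 = False
Both conjuncts True, so the formula holds.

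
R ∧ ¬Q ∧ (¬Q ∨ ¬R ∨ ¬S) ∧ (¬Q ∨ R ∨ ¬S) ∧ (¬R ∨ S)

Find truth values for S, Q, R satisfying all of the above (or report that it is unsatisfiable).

Unit clause (R) forces R = True.
Unit clause (¬Q) forces Q = False.
In (¬R ∨ S) only S is left, so S = True.
Check each clause:
  (R): R holds.
  (¬Q): ¬Q holds.
  (¬Q ∨ ¬R ∨ ¬S): ¬Q holds.
  (¬Q ∨ R ∨ ¬S): ¬Q holds.
  (¬R ∨ S): S holds.
All clauses satisfied.

S = True, Q = False, R = True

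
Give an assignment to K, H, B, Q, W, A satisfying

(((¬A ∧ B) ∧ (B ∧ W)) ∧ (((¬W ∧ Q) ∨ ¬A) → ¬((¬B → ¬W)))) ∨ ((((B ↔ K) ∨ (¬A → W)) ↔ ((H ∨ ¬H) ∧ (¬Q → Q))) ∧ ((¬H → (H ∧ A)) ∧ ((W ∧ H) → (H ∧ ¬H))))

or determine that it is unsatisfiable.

K = True, H = True, B = False, Q = True, W = False, A = True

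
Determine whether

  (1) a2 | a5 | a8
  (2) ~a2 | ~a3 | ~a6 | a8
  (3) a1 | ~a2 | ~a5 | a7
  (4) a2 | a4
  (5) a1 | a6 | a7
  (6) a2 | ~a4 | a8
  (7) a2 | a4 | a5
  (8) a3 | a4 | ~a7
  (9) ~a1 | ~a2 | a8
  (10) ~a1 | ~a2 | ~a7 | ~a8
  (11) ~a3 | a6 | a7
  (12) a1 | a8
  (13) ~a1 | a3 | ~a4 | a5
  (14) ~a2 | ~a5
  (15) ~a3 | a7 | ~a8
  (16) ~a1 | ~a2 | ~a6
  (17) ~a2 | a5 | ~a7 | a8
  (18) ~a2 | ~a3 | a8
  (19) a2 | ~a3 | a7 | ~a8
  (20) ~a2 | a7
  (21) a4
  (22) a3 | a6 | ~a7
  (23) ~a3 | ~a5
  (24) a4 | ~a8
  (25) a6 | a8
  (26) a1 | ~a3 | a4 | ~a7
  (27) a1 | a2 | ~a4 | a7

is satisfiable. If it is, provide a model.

Unit clause (a4) forces a4 = True.
Set a1 = True.
Try a2 = True:
  (~a1 | ~a2 | a8) forces a8 = True.
  (~a1 | ~a2 | ~a7 | ~a8) forces a7 = False.
  clause (~a2 | a7) is falsified — backtrack.
So a2 = False.
  then (a2 | ~a4 | a8) forces a8 = True.
Set a3 = True.
  then (~a3 | a7 | ~a8) forces a7 = True.
  then (~a3 | ~a5) forces a5 = False.
Set a6 = True.
All clauses satisfied.

a1=T, a2=F, a3=T, a4=T, a5=F, a6=T, a7=T, a8=T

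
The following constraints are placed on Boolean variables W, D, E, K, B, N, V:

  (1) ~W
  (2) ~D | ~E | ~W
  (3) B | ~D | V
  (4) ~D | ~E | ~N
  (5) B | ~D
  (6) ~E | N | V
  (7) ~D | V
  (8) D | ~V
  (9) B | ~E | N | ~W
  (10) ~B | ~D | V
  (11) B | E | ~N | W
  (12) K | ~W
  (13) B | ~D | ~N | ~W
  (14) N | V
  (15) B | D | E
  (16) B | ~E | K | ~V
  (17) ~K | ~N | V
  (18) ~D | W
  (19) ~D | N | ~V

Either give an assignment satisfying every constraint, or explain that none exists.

W: False, D: False, E: False, K: False, B: True, N: True, V: False

Unit clause (~W) forces W = False.
In (~D | W) only ~D is left, so D = False.
In (D | ~V) only ~V is left, so V = False.
In (N | V) only N is left, so N = True.
In (~K | ~N | V) only ~K is left, so K = False.
Set E = False.
  then (B | E | ~N | W) forces B = True.
All clauses satisfied.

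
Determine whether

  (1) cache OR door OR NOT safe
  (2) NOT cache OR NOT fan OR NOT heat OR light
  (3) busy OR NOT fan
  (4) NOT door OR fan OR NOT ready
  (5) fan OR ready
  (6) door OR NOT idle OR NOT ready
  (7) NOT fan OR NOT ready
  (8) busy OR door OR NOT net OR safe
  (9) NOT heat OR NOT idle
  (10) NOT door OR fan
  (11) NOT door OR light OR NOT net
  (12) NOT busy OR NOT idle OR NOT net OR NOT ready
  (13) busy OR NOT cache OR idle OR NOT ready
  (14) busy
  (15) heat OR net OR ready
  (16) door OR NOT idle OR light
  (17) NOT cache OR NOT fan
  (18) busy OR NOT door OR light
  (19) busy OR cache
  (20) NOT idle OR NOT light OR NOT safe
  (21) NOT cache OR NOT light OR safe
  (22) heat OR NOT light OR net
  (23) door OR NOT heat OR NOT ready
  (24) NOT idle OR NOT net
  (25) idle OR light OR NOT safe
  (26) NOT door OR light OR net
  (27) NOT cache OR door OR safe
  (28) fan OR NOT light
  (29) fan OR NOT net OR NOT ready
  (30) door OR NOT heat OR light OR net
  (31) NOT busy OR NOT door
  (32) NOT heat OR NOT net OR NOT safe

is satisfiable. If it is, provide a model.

light = False, heat = True, safe = False, cache = False, busy = True, fan = True, door = False, ready = False, net = True, idle = False

Unit clause (busy) forces busy = True.
In (NOT busy OR NOT door) only NOT door is left, so door = False.
Set light = False.
  then (door OR NOT idle OR light) forces idle = False.
  then (idle OR light OR NOT safe) forces safe = False.
  then (NOT cache OR door OR safe) forces cache = False.
Set heat = True.
  then (door OR NOT heat OR NOT ready) forces ready = False.
  then (door OR NOT heat OR light OR net) forces net = True.
  then (fan OR ready) forces fan = True.
All clauses satisfied.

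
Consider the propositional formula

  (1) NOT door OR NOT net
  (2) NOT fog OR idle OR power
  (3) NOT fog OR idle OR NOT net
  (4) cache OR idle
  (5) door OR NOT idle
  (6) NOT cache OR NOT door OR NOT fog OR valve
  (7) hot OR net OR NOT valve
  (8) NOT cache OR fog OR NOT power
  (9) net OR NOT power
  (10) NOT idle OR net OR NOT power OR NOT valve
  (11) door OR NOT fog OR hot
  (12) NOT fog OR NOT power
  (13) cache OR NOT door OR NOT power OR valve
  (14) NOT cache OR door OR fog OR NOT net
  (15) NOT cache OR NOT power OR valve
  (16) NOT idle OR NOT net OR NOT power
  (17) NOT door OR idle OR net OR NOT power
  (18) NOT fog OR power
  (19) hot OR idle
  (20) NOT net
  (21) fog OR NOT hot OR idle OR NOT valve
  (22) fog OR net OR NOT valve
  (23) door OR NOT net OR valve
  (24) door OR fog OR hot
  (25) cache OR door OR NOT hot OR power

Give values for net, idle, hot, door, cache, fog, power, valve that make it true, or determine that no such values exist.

net = False, idle = True, hot = False, door = True, cache = True, fog = False, power = False, valve = False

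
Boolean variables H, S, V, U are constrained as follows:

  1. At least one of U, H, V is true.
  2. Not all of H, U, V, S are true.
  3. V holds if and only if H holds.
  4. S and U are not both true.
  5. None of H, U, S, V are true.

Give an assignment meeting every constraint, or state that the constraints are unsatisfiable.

Unsatisfiable — no assignment works.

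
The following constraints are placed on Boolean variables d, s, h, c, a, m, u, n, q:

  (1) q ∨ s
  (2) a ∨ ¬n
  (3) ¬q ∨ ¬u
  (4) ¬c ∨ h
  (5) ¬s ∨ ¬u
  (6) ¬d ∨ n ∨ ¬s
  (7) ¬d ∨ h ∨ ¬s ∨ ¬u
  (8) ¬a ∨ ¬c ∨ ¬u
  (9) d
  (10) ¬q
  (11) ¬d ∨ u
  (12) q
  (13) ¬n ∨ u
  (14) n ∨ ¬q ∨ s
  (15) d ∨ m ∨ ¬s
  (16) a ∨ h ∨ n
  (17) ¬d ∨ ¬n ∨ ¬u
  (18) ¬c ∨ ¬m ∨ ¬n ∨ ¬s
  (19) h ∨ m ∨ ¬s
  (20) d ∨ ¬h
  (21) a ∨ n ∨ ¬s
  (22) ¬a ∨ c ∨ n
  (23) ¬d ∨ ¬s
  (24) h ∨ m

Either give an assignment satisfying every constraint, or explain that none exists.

Unsatisfiable

Case q = True:
  Clause (¬q) is falsified — contradiction.
Case q = False:
  Clause (q) is falsified — contradiction.
Both cases fail, so the formula is unsatisfiable.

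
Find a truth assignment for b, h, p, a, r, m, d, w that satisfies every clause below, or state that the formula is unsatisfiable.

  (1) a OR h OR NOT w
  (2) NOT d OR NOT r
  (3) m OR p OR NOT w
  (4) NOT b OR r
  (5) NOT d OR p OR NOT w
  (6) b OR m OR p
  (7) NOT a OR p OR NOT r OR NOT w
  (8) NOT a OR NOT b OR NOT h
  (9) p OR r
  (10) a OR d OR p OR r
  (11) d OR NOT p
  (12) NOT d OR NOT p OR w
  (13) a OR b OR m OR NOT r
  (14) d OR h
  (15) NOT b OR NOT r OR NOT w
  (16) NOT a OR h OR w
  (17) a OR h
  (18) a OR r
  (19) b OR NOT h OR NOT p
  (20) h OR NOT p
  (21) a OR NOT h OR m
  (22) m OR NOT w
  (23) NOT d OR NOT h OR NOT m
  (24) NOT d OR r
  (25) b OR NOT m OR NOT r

b: True, h: True, p: False, a: False, r: True, m: True, d: False, w: False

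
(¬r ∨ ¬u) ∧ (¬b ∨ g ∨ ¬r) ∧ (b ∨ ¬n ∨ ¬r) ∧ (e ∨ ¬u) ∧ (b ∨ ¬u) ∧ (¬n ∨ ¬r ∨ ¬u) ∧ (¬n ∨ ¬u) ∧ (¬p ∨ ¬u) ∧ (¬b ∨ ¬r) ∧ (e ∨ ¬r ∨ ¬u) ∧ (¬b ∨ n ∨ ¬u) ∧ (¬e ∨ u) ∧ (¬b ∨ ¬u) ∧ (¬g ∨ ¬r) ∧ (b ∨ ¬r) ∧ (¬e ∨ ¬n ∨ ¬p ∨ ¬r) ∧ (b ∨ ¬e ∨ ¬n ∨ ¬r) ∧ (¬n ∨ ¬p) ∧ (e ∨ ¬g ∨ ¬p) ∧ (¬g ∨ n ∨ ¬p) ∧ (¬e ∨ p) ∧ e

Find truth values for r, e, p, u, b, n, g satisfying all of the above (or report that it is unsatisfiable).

Case e = True:
  (¬e ∨ u) forces u = True.
  (¬r ∨ ¬u) forces r = False.
  (b ∨ ¬u) forces b = True.
  Clause (¬b ∨ ¬u) is falsified — contradiction.
Case e = False:
  Clause (e) is falsified — contradiction.
Both cases fail, so the formula is unsatisfiable.

No satisfying assignment exists.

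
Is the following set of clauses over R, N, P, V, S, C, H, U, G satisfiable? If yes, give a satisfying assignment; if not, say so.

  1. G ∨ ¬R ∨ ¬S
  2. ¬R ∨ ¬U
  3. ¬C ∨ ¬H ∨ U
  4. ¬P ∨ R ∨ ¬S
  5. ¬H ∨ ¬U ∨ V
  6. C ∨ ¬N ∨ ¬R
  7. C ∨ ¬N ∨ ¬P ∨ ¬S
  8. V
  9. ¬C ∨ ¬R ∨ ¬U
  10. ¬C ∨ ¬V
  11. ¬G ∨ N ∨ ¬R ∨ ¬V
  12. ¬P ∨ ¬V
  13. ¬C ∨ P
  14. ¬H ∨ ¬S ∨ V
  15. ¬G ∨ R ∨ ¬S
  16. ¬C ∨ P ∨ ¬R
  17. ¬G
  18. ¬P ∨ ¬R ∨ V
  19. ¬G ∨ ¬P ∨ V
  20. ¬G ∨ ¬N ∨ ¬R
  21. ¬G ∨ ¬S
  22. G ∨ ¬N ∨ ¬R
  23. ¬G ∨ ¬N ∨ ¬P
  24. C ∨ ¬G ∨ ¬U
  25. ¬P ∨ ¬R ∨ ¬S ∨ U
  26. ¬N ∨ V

Unit clause (V) forces V = True.
In (¬C ∨ ¬V) only ¬C is left, so C = False.
In (¬P ∨ ¬V) only ¬P is left, so P = False.
Unit clause (¬G) forces G = False.
Set R = False.
Set N = False.
Set S = True.
Set H = True.
Set U = False.
All clauses satisfied.

R = False; N = False; P = False; V = True; S = True; C = False; H = True; U = False; G = False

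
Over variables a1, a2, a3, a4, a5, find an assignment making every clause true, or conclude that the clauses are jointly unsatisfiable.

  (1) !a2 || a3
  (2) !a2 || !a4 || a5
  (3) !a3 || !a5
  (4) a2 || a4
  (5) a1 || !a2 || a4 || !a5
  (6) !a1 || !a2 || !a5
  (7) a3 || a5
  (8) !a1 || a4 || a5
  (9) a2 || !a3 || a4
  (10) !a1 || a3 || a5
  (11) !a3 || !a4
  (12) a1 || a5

Set a1 = True.
Try a2 = True:
  (!a2 || a3) forces a3 = True.
  (!a3 || !a5) forces a5 = False.
  (!a2 || !a4 || a5) forces a4 = False.
  clause (!a1 || a4 || a5) is falsified — backtrack.
So a2 = False.
  then (a2 || a4) forces a4 = True.
  then (!a3 || !a4) forces a3 = False.
  then (a3 || a5) forces a5 = True.
All clauses satisfied.

a1=T, a2=F, a3=F, a4=T, a5=T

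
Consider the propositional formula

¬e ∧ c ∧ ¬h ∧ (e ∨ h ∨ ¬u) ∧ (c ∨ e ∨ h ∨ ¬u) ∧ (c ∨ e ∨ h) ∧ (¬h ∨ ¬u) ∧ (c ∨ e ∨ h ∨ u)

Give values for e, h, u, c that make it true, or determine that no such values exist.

e = False, h = False, u = False, c = True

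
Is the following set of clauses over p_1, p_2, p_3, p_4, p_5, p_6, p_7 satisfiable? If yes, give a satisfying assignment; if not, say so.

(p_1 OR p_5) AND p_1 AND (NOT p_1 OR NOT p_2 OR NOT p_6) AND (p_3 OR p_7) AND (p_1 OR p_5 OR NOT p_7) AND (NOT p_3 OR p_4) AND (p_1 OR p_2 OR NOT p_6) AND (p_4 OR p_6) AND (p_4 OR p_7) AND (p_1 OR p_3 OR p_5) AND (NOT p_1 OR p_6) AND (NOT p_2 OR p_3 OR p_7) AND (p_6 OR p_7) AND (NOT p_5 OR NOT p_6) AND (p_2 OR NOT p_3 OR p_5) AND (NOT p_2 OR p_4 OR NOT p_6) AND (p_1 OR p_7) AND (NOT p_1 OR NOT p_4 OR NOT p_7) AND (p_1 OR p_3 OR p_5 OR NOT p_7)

Unit clause (p_1) forces p_1 = True.
In (NOT p_1 OR p_6) only p_6 is left, so p_6 = True.
In (NOT p_5 OR NOT p_6) only NOT p_5 is left, so p_5 = False.
In (NOT p_1 OR NOT p_2 OR NOT p_6) only NOT p_2 is left, so p_2 = False.
In (p_2 OR NOT p_3 OR p_5) only NOT p_3 is left, so p_3 = False.
In (p_3 OR p_7) only p_7 is left, so p_7 = True.
In (NOT p_1 OR NOT p_4 OR NOT p_7) only NOT p_4 is left, so p_4 = False.
All clauses satisfied.

p_1: True, p_2: False, p_3: False, p_4: False, p_5: False, p_6: True, p_7: True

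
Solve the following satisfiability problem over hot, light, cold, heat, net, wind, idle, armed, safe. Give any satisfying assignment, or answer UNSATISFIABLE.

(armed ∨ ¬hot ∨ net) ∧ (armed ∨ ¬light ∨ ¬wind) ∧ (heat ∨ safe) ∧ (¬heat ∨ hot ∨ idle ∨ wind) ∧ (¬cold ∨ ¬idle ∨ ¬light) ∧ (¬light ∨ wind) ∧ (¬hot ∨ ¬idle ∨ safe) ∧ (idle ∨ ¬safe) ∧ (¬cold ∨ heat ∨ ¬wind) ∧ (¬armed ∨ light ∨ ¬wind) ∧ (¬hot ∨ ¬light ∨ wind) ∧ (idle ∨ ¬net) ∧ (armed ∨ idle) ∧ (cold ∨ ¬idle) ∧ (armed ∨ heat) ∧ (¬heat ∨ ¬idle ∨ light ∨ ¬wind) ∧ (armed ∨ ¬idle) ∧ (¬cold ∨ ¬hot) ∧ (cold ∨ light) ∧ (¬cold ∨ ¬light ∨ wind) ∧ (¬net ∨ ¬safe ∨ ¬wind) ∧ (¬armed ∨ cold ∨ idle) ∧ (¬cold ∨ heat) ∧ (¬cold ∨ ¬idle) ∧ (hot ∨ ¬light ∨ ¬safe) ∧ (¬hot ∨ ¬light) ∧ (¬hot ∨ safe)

Set hot = False.
Set light = True.
  then (¬light ∨ wind) forces wind = True.
  then (hot ∨ ¬light ∨ ¬safe) forces safe = False.
  then (armed ∨ ¬light ∨ ¬wind) forces armed = True.
  then (heat ∨ safe) forces heat = True.
Try cold = False:
  (cold ∨ ¬idle) forces idle = False.
  clause (¬armed ∨ cold ∨ idle) is falsified — backtrack.
So cold = True.
  then (¬cold ∨ ¬idle ∨ ¬light) forces idle = False.
  then (idle ∨ ¬net) forces net = False.
All clauses satisfied.

hot = False; light = True; cold = True; heat = True; net = False; wind = True; idle = False; armed = True; safe = False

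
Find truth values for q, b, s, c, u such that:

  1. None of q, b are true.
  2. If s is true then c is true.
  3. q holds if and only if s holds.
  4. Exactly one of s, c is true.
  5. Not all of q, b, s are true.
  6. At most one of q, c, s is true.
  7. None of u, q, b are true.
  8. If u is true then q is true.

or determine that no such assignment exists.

q: False, b: False, s: False, c: True, u: False

  (1) {q, b}: 0 true — none ✓
  (2) s=F ⇒ c: vacuous ✓
  (3) q=F, s=F — same ✓
  (4) {s, c}: 1 true — exactly one ✓
  (5) {q, b, s}: 0/3 true — not all ✓
  (6) {q, c, s}: 1 true — at most one ✓
  (7) {u, q, b}: 0 true — none ✓
  (8) u=F ⇒ q: vacuous ✓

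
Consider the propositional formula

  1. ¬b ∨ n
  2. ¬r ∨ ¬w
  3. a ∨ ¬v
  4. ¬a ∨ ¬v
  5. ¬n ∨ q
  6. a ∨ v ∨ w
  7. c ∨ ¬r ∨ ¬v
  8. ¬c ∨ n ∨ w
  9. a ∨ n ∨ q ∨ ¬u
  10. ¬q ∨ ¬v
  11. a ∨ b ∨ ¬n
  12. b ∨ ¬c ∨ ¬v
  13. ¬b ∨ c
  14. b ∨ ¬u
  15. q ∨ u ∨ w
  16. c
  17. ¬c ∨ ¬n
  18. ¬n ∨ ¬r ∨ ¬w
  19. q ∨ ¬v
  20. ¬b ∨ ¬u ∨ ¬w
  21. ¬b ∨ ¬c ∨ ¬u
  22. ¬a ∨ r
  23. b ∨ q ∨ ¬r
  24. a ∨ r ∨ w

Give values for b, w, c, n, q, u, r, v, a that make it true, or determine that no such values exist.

b = False, w = True, c = True, n = False, q = False, u = False, r = False, v = False, a = False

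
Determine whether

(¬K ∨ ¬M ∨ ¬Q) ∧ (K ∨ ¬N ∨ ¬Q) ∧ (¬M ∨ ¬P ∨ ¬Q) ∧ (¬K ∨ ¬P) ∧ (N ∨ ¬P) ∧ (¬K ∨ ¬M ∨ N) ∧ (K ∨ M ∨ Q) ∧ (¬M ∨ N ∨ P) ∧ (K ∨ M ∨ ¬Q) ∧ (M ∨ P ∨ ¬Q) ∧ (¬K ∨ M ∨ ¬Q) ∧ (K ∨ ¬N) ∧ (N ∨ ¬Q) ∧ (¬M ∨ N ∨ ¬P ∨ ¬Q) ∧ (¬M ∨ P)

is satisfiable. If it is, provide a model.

N = False, Q = False, P = False, K = True, M = False

Set N = False.
  then (N ∨ ¬P) forces P = False.
  then (¬M ∨ N ∨ P) forces M = False.
  then (M ∨ P ∨ ¬Q) forces Q = False.
  then (K ∨ M ∨ Q) forces K = True.
All clauses satisfied.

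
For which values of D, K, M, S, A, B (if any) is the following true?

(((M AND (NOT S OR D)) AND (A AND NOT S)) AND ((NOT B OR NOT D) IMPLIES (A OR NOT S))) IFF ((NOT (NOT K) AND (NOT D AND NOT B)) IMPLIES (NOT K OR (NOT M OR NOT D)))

D=T; K=T; M=T; S=F; A=T; B=F

  (((M AND (NOT S OR D)) AND (A AND NOT S)) AND ((NOT B OR NOT D) IMPLIES (A OR NOT S))) IFF ((NOT (NOT K) AND (NOT D AND NOT B)) IMPLIES (NOT K OR (NOT M OR NOT D))) = True
    ((M AND (NOT S OR D)) AND (A AND NOT S)) AND ((NOT B OR NOT D) IMPLIES (A OR NOT S)) = True
      (M AND (NOT S OR D)) AND (A AND NOT S) = True
        M AND (NOT S OR D) = True
          NOT S OR D = True
            NOT S = True
        A AND NOT S = True
          NOT S = True
      (NOT B OR NOT D) IMPLIES (A OR NOT S) = True
        NOT B OR NOT D = True
          NOT B = True
          NOT D = False
        A OR NOT S = True
          NOT S = True
    (NOT (NOT K) AND (NOT D AND NOT B)) IMPLIES (NOT K OR (NOT M OR NOT D)) = True
      NOT (NOT K) AND (NOT D AND NOT B) = False
        NOT (NOT K) = True
          NOT K = False
        NOT D AND NOT B = False
          NOT D = False
          NOT B = True
      NOT K OR (NOT M OR NOT D) = False
        NOT K = False
        NOT M OR NOT D = False
          NOT M = False
          NOT D = False
The formula evaluates to True.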